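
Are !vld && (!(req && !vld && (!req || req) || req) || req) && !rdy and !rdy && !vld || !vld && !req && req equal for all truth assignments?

Yes

E1: !vld && (!(req && !vld && (!req || req) || req) || req) && !rdy
    = !vld && (!(req && !vld || req) || req) && !rdy
    = !vld && (!req || req) && !rdy
    = !vld && !rdy
E2: !rdy && !vld || !vld && !req && req
    = !vld && (!rdy || !req && req)
    = !vld && !rdy
Both reduce to !vld && !rdy, so they are equivalent.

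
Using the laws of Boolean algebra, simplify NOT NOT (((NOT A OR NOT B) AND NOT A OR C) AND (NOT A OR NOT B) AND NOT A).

NOT A

NOT NOT (((NOT A OR NOT B) AND NOT A OR C) AND (NOT A OR NOT B) AND NOT A)
= NOT NOT ((NOT A OR NOT B) AND NOT A)   — absorption
= (NOT A OR NOT B) AND NOT A   — double negation
= NOT A   — absorption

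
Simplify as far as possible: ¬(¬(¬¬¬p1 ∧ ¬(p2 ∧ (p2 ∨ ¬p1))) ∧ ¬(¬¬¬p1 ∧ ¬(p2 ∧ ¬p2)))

¬(¬(¬¬¬p1 ∧ ¬(p2 ∧ (p2 ∨ ¬p1))) ∧ ¬(¬¬¬p1 ∧ ¬(p2 ∧ ¬p2)))
= ¬(¬(¬¬¬p1 ∧ ¬(p2 ∧ (p2 ∨ ¬p1))) ∧ (¬¬p1 ∨ p2 ∧ ¬p2))
= ¬(¬(¬¬¬p1 ∧ ¬(p2 ∧ (p2 ∨ ¬p1))) ∧ ¬¬p1)
= ¬(¬(¬¬¬p1 ∧ ¬p2) ∧ ¬¬p1)
= ¬((¬¬p1 ∨ p2) ∧ ¬¬p1)
= ¬¬¬p1
= ¬p1

¬p1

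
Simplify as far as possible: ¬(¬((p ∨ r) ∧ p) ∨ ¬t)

p ∧ t

¬(¬((p ∨ r) ∧ p) ∨ ¬t)
= (p ∨ r) ∧ p ∧ t   (De Morgan)
= p ∧ t   (absorption)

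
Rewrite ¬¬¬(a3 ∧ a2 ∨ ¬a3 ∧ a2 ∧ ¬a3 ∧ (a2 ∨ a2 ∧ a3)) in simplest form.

¬a2

¬¬¬(a3 ∧ a2 ∨ ¬a3 ∧ a2 ∧ ¬a3 ∧ (a2 ∨ a2 ∧ a3))
= ¬¬¬(a3 ∧ a2 ∨ ¬a3 ∧ a2 ∧ ¬a3 ∧ a2)   [absorption]
= ¬¬¬(a3 ∧ a2 ∨ ¬a3 ∧ a2)   [idempotence]
= ¬(a3 ∧ a2 ∨ ¬a3 ∧ a2)   [double negation]
= ¬a2   [distribution]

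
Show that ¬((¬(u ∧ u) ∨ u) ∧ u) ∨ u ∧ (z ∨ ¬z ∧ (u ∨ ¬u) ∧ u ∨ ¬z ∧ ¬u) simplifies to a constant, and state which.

¬((¬(u ∧ u) ∨ u) ∧ u) ∨ u ∧ (z ∨ ¬z ∧ (u ∨ ¬u) ∧ u ∨ ¬z ∧ ¬u)
= ¬((¬(u ∧ u) ∨ u) ∧ u) ∨ u ∧ (z ∨ ¬z ∧ u ∨ ¬z ∧ ¬u)
= ¬((¬(u ∧ u) ∨ u) ∧ u) ∨ u ∧ (z ∨ ¬z)
= ¬((¬u ∨ u) ∧ u) ∨ u ∧ (z ∨ ¬z)
= ¬((¬u ∨ u) ∧ u) ∨ u
= ¬u ∨ u
= True

True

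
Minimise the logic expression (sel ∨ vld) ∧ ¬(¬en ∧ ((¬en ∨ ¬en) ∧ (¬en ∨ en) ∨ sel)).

(sel ∨ vld) ∧ ¬(¬en ∧ ((¬en ∨ ¬en) ∧ (¬en ∨ en) ∨ sel))
= (sel ∨ vld) ∧ ¬(¬en ∧ (¬en ∧ en ∨ ¬en ∨ sel))
= (sel ∨ vld) ∧ ¬(¬en ∧ (¬en ∨ sel))
= (sel ∨ vld) ∧ ¬¬en
= (sel ∨ vld) ∧ en

(sel ∨ vld) ∧ en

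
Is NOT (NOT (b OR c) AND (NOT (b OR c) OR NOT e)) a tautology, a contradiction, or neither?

NOT (NOT (b OR c) AND (NOT (b OR c) OR NOT e))
= NOT NOT (b OR c)   [absorption]
= b OR c   [double negation]
This depends on b, c, so it is not a constant.

neither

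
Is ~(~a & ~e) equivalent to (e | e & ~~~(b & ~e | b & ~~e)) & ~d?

No

E1: ~(~a & ~e)
    = a | e   [De Morgan]
E2: (e | e & ~~~(b & ~e | b & ~~e)) & ~d
    = (e | e & ~~~(b & ~e | b & e)) & ~d   [double negation]
    = (e | e & ~(b & ~e | b & e)) & ~d   [double negation]
    = (e | e & ~b) & ~d   [distribution]
    = e & ~d   [absorption]
These differ: at a=1, b=1, d=1, e=0, E1 = 1 but E2 = 0.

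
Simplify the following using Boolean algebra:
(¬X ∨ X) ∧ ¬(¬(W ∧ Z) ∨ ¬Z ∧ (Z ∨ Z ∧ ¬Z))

W ∧ Z

(¬X ∨ X) ∧ ¬(¬(W ∧ Z) ∨ ¬Z ∧ (Z ∨ Z ∧ ¬Z))
= (¬X ∨ X) ∧ ¬(¬(W ∧ Z) ∨ ¬Z ∧ Z)   — complement / identity
= (¬X ∨ X) ∧ ¬¬(W ∧ Z)   — complement / identity
= ¬¬(W ∧ Z)   — complement / identity
= W ∧ Z   — double negation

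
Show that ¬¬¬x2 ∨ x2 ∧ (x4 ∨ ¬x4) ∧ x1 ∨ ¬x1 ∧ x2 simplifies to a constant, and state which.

True

¬¬¬x2 ∨ x2 ∧ (x4 ∨ ¬x4) ∧ x1 ∨ ¬x1 ∧ x2
= ¬¬¬x2 ∨ x2 ∧ x1 ∨ ¬x1 ∧ x2   — complement / identity
= ¬¬¬x2 ∨ x2   — distribution
= ¬x2 ∨ x2   — double negation
= True   — complement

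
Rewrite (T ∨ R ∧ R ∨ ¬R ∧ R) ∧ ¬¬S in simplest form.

(T ∨ R ∧ R ∨ ¬R ∧ R) ∧ ¬¬S
= (T ∨ R ∨ ¬R ∧ R) ∧ ¬¬S
= (T ∨ R ∨ ¬R ∧ R) ∧ S
= (T ∨ R) ∧ S

(T ∨ R) ∧ S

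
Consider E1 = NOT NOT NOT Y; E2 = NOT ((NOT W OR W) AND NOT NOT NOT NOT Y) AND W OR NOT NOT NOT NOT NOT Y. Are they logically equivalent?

E1: NOT NOT NOT Y
    = NOT Y
E2: NOT ((NOT W OR W) AND NOT NOT NOT NOT Y) AND W OR NOT NOT NOT NOT NOT Y
    = NOT NOT NOT NOT NOT Y AND W OR NOT NOT NOT NOT NOT Y
    = NOT NOT NOT NOT NOT Y
    = NOT NOT NOT Y
    = NOT Y
Both reduce to NOT Y, so they are equivalent.

Yes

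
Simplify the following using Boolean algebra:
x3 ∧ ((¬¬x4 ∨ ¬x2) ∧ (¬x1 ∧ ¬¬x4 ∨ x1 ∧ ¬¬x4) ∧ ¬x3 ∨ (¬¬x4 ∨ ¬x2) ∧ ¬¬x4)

x3 ∧ ((¬¬x4 ∨ ¬x2) ∧ (¬x1 ∧ ¬¬x4 ∨ x1 ∧ ¬¬x4) ∧ ¬x3 ∨ (¬¬x4 ∨ ¬x2) ∧ ¬¬x4)
= x3 ∧ ((¬¬x4 ∨ ¬x2) ∧ ¬¬x4 ∧ ¬x3 ∨ (¬¬x4 ∨ ¬x2) ∧ ¬¬x4)   — distribution
= x3 ∧ (¬¬x4 ∨ ¬x2) ∧ ¬¬x4   — absorption
= x3 ∧ ¬¬x4   — absorption
= x3 ∧ x4   — double negation

x3 ∧ x4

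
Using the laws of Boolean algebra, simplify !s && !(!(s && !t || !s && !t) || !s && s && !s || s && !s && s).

!s && !(!(s && !t || !s && !t) || !s && s && !s || s && !s && s)
= !s && !(!(s && !t || !s && !t) || s && !s)   [distribution]
= !s && !(!!t || s && !s)   [distribution]
= !s && !(t || s && !s)   [double negation]
= !s && !t   [complement / identity]

!s && !t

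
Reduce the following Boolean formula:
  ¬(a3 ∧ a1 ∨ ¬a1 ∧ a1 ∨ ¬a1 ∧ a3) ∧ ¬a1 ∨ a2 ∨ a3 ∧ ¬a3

¬a3 ∧ ¬a1 ∨ a2

¬(a3 ∧ a1 ∨ ¬a1 ∧ a1 ∨ ¬a1 ∧ a3) ∧ ¬a1 ∨ a2 ∨ a3 ∧ ¬a3
= ¬(a3 ∧ a1 ∨ ¬a1 ∧ a3) ∧ ¬a1 ∨ a2 ∨ a3 ∧ ¬a3   — complement / identity
= ¬(a3 ∧ a1 ∨ ¬a1 ∧ a3) ∧ ¬a1 ∨ a2   — complement / identity
= ¬a3 ∧ ¬a1 ∨ a2   — distribution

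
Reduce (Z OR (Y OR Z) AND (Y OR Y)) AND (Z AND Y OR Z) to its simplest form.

Z

(Z OR (Y OR Z) AND (Y OR Y)) AND (Z AND Y OR Z)
= (Z OR Z AND Y OR Y) AND (Z AND Y OR Z)   [distribution]
= (Z AND Y OR Y) AND Z AND Y OR Z   [distribution]
= Z AND Y OR Z   [absorption]
= Z   [absorption]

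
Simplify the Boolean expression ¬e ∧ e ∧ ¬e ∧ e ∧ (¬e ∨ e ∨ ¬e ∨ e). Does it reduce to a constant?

¬e ∧ e ∧ ¬e ∧ e ∧ (¬e ∨ e ∨ ¬e ∨ e)
= ¬e ∧ e ∧ ¬e ∧ e ∧ (¬e ∨ e)   [idempotence]
= ¬e ∧ e ∧ (¬e ∨ e)   [idempotence]
= ¬e ∧ e   [complement / identity]
= False   [complement]

False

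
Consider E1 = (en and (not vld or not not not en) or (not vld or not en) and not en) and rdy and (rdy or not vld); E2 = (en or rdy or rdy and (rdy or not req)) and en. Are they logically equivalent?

E1: (en and (not vld or not not not en) or (not vld or not en) and not en) and rdy and (rdy or not vld)
    = (en and (not vld or not en) or (not vld or not en) and not en) and rdy and (rdy or not vld)   — double negation
    = (not vld or not en) and rdy and (rdy or not vld)   — distribution
    = (not vld or not en) and rdy   — absorption
E2: (en or rdy or rdy and (rdy or not req)) and en
    = (en or rdy or rdy) and en   — absorption
    = (en or rdy) and en   — idempotence
    = en   — absorption
These differ: at en=1, rdy=1, req=0, vld=1, E1 = 0 but E2 = 1.

No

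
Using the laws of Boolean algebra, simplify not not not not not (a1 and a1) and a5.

not a1 and a5

not not not not not (a1 and a1) and a5
= not not not (a1 and a1) and a5
= not (a1 and a1) and a5
= not a1 and a5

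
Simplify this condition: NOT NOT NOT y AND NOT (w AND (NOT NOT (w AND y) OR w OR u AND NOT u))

NOT y AND NOT w

NOT NOT NOT y AND NOT (w AND (NOT NOT (w AND y) OR w OR u AND NOT u))
= NOT NOT NOT y AND NOT (w AND (NOT NOT (w AND y) OR w))   (complement / identity)
= NOT NOT NOT y AND NOT (w AND (w AND y OR w))   (double negation)
= NOT NOT NOT y AND NOT (w AND w)   (absorption)
= NOT y AND NOT (w AND w)   (double negation)
= NOT y AND NOT w   (idempotence)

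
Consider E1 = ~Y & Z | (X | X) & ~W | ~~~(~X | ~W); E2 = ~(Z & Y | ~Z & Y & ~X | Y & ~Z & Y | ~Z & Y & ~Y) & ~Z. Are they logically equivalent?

No

E1: ~Y & Z | (X | X) & ~W | ~~~(~X | ~W)
    = ~Y & Z | (X | X) & ~W | ~(~X | ~W)
    = ~Y & Z | X & ~W | ~(~X | ~W)
    = ~Y & Z | X & ~W | X & W
    = ~Y & Z | X
E2: ~(Z & Y | ~Z & Y & ~X | Y & ~Z & Y | ~Z & Y & ~Y) & ~Z
    = ~(Z & Y | ~Z & Y & ~X | ~Z & Y) & ~Z
    = ~(Z & Y | ~Z & Y) & ~Z
    = ~Y & ~Z
These differ: at W=0, X=1, Y=0, Z=1, E1 = 1 but E2 = 0.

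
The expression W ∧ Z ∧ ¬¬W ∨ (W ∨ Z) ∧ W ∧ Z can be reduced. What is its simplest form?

W ∧ Z

W ∧ Z ∧ ¬¬W ∨ (W ∨ Z) ∧ W ∧ Z
= W ∧ Z ∧ ¬¬W ∨ W ∧ Z   — absorption
= W ∧ Z ∧ W ∨ W ∧ Z   — double negation
= W ∧ Z   — absorption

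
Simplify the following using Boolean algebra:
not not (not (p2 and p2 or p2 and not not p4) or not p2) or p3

not p2 or p3

not not (not (p2 and p2 or p2 and not not p4) or not p2) or p3
= not not (not (p2 and p2 or p2 and p4) or not p2) or p3
= not not (not (p2 and (p2 or p4)) or not p2) or p3
= not (p2 and (p2 or p4) and p2) or p3
= not (p2 and p2) or p3
= not p2 or p3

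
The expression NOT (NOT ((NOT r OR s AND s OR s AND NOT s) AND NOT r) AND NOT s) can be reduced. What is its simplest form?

NOT r OR s

NOT (NOT ((NOT r OR s AND s OR s AND NOT s) AND NOT r) AND NOT s)
= NOT (NOT ((NOT r OR s) AND NOT r) AND NOT s)
= NOT (NOT NOT r AND NOT s)
= NOT r OR s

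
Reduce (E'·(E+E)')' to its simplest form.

E

(E'·(E+E)')'
= (E'·E')'   (idempotence)
= E+E   (De Morgan)
= E   (idempotence)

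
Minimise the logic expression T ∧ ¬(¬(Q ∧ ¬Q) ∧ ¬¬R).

T ∧ ¬(¬(Q ∧ ¬Q) ∧ ¬¬R)
= T ∧ (Q ∧ ¬Q ∨ ¬R)   [De Morgan]
= T ∧ ¬R   [complement / identity]

T ∧ ¬R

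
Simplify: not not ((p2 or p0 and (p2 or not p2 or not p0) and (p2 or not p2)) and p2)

not not ((p2 or p0 and (p2 or not p2 or not p0) and (p2 or not p2)) and p2)
= not not ((p2 or p0 and (p2 or not p2)) and p2)
= not not ((p2 or p0) and p2)
= (p2 or p0) and p2
= p2

p2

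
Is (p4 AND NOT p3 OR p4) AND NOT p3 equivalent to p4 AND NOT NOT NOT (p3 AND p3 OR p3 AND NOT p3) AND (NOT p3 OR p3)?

E1: (p4 AND NOT p3 OR p4) AND NOT p3
    = p4 AND NOT p3   — absorption
E2: p4 AND NOT NOT NOT (p3 AND p3 OR p3 AND NOT p3) AND (NOT p3 OR p3)
    = p4 AND NOT NOT NOT (p3 AND p3 OR p3 AND NOT p3)   — complement / identity
    = p4 AND NOT NOT NOT p3   — distribution
    = p4 AND NOT p3   — double negation
Both reduce to p4 AND NOT p3, so they are equivalent.

Yes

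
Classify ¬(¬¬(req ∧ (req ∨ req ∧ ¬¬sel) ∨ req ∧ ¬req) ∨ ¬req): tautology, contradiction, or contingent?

contradiction

¬(¬¬(req ∧ (req ∨ req ∧ ¬¬sel) ∨ req ∧ ¬req) ∨ ¬req)
= ¬(req ∧ (req ∨ req ∧ ¬¬sel) ∨ req ∧ ¬req) ∧ req
= ¬(req ∧ (req ∨ req ∧ sel) ∨ req ∧ ¬req) ∧ req
= ¬(req ∧ req ∨ req ∧ ¬req) ∧ req
= ¬req ∧ req
= False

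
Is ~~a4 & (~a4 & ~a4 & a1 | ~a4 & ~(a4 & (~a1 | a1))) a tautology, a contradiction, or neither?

~~a4 & (~a4 & ~a4 & a1 | ~a4 & ~(a4 & (~a1 | a1)))
= ~~a4 & (~a4 & ~a4 & a1 | ~a4 & ~a4)   [complement / identity]
= a4 & (~a4 & ~a4 & a1 | ~a4 & ~a4)   [double negation]
= a4 & ~a4 & ~a4   [absorption]
= a4 & ~a4   [idempotence]
= 0   [complement]

contradiction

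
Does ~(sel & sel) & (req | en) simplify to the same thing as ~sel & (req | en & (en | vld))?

E1: ~(sel & sel) & (req | en)
    = ~sel & (req | en)   — idempotence
E2: ~sel & (req | en & (en | vld))
    = ~sel & (req | en)   — absorption
Both reduce to ~sel & (req | en), so they are equivalent.

Yes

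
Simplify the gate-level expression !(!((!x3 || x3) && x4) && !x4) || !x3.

!(!((!x3 || x3) && x4) && !x4) || !x3
= !(!x4 && !x4) || !x3   — complement / identity
= !!x4 || !x3   — idempotence
= x4 || !x3   — double negation

x4 || !x3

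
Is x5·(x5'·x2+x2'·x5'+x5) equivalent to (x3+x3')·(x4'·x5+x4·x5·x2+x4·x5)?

Yes

E1: x5·(x5'·x2+x2'·x5'+x5)
    = x5·(x5'+x5)   (distribution)
    = x5   (complement / identity)
E2: (x3+x3')·(x4'·x5+x4·x5·x2+x4·x5)
    = (x3+x3')·(x4'·x5+x4·x5)   (absorption)
    = (x3+x3')·x5   (distribution)
    = x5   (complement / identity)
Both reduce to x5, so they are equivalent.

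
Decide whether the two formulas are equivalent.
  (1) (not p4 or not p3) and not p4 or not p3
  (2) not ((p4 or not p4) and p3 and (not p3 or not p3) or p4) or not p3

E1: (not p4 or not p3) and not p4 or not p3
    = not p4 or not p3   (absorption)
E2: not ((p4 or not p4) and p3 and (not p3 or not p3) or p4) or not p3
    = not (p3 and (not p3 or not p3) or p4) or not p3   (complement / identity)
    = not (p3 and not p3 or p4) or not p3   (idempotence)
    = not p4 or not p3   (complement / identity)
Both reduce to not p4 or not p3, so they are equivalent.

Yes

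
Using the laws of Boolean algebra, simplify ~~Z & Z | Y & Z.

~~Z & Z | Y & Z
= Z & Z | Y & Z   — double negation
= Z & (Z | Y)   — distribution
= Z   — absorption

Z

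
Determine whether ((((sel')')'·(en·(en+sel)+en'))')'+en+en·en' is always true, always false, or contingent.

((((sel')')'·(en·(en+sel)+en'))')'+en+en·en'
= ((((sel')')'·(en+en'))')'+en+en·en'
= ((((sel')')'·(en+en'))')'+en
= ((sel')')'·(en+en')+en
= sel'·(en+en')+en
= sel'+en
This depends on en, sel, so it is not a constant.

contingent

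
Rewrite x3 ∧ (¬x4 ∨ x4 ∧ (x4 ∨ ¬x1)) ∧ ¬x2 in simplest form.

x3 ∧ (¬x4 ∨ x4 ∧ (x4 ∨ ¬x1)) ∧ ¬x2
= x3 ∧ (¬x4 ∨ x4) ∧ ¬x2   [absorption]
= x3 ∧ ¬x2   [complement / identity]

x3 ∧ ¬x2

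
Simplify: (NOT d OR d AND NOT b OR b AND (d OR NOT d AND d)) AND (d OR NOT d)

(NOT d OR d AND NOT b OR b AND (d OR NOT d AND d)) AND (d OR NOT d)
= (NOT d OR d AND NOT b OR b AND d) AND (d OR NOT d)   [complement / identity]
= (NOT d OR d) AND (d OR NOT d)   [distribution]
= NOT d OR d   [complement / identity]
= TRUE   [complement]

TRUE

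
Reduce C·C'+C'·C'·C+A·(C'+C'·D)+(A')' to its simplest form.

C·C'+C'·C'·C+A·(C'+C'·D)+(A')'
= C·C'+C'·C+A·(C'+C'·D)+(A')'   — idempotence
= C·C'+C'·C+A·C'+(A')'   — absorption
= C·C'+A·C'+(A')'   — complement / identity
= C·C'+A·C'+A   — double negation
= C·C'+A   — absorption
= A   — complement / identity

A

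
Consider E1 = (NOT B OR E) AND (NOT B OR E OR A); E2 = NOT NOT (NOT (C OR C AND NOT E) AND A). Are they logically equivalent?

E1: (NOT B OR E) AND (NOT B OR E OR A)
    = NOT B OR E   — absorption
E2: NOT NOT (NOT (C OR C AND NOT E) AND A)
    = NOT NOT (NOT C AND A)   — absorption
    = NOT C AND A   — double negation
These differ: at A=0, B=0, C=1, E=1, E1 = 1 but E2 = 0.

No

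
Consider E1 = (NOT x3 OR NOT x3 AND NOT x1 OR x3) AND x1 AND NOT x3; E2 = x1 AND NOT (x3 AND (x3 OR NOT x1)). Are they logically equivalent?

Yes

E1: (NOT x3 OR NOT x3 AND NOT x1 OR x3) AND x1 AND NOT x3
    = (NOT x3 OR x3) AND x1 AND NOT x3   [absorption]
    = x1 AND NOT x3   [complement / identity]
E2: x1 AND NOT (x3 AND (x3 OR NOT x1))
    = x1 AND NOT x3   [absorption]
Both reduce to x1 AND NOT x3, so they are equivalent.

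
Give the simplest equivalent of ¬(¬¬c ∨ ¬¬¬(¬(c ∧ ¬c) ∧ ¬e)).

¬c ∧ ¬e

¬(¬¬c ∨ ¬¬¬(¬(c ∧ ¬c) ∧ ¬e))
= ¬(¬¬c ∨ ¬¬(c ∧ ¬c ∨ e))
= ¬(¬¬c ∨ ¬¬e)
= ¬c ∧ ¬e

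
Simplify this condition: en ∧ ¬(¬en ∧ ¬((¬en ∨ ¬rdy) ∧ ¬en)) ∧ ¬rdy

en ∧ ¬(¬en ∧ ¬((¬en ∨ ¬rdy) ∧ ¬en)) ∧ ¬rdy
= en ∧ ¬(¬en ∧ ¬¬en) ∧ ¬rdy   — absorption
= en ∧ (en ∨ ¬en) ∧ ¬rdy   — De Morgan
= en ∧ ¬rdy   — complement / identity

en ∧ ¬rdy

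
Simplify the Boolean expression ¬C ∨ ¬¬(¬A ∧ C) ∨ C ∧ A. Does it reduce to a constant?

True

¬C ∨ ¬¬(¬A ∧ C) ∨ C ∧ A
= ¬C ∨ ¬A ∧ C ∨ C ∧ A   — double negation
= ¬C ∨ C   — distribution
= True   — complement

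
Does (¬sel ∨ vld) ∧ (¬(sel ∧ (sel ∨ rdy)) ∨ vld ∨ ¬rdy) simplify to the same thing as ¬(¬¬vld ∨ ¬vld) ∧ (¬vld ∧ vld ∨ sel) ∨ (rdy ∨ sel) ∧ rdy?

No

E1: (¬sel ∨ vld) ∧ (¬(sel ∧ (sel ∨ rdy)) ∨ vld ∨ ¬rdy)
    = (¬sel ∨ vld) ∧ (¬sel ∨ vld ∨ ¬rdy)   — absorption
    = ¬sel ∨ vld   — absorption
E2: ¬(¬¬vld ∨ ¬vld) ∧ (¬vld ∧ vld ∨ sel) ∨ (rdy ∨ sel) ∧ rdy
    = ¬vld ∧ vld ∧ (¬vld ∧ vld ∨ sel) ∨ (rdy ∨ sel) ∧ rdy   — De Morgan
    = ¬vld ∧ vld ∨ (rdy ∨ sel) ∧ rdy   — absorption
    = ¬vld ∧ vld ∨ rdy   — absorption
    = rdy   — complement / identity
These differ: at rdy=0, sel=0, vld=0, E1 = 1 but E2 = 0.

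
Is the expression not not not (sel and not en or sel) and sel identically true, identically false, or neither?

identically false

not not not (sel and not en or sel) and sel
= not (sel and not en or sel) and sel   — double negation
= not sel and sel   — absorption
= False   — complement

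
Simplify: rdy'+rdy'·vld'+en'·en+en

rdy'+rdy'·vld'+en'·en+en
= rdy'+rdy'·vld'+en
= rdy'+en

rdy'+en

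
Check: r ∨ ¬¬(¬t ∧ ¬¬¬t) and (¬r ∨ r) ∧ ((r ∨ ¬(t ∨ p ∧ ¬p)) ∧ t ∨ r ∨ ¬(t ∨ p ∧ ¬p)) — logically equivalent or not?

E1: r ∨ ¬¬(¬t ∧ ¬¬¬t)
    = r ∨ ¬¬(¬t ∧ ¬t)   [double negation]
    = r ∨ ¬(t ∨ t)   [De Morgan]
    = r ∨ ¬t   [idempotence]
E2: (¬r ∨ r) ∧ ((r ∨ ¬(t ∨ p ∧ ¬p)) ∧ t ∨ r ∨ ¬(t ∨ p ∧ ¬p))
    = (¬r ∨ r) ∧ (r ∨ ¬(t ∨ p ∧ ¬p))   [absorption]
    = (¬r ∨ r) ∧ (r ∨ ¬t)   [complement / identity]
    = r ∨ ¬t   [complement / identity]
Both reduce to r ∨ ¬t, so they are equivalent.

Yes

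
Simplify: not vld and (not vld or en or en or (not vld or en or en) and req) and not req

not vld and not req

not vld and (not vld or en or en or (not vld or en or en) and req) and not req
= not vld and (not vld or en or en) and not req
= not vld and (not vld or en) and not req
= not vld and not req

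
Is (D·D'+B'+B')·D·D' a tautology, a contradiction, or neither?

contradiction

(D·D'+B'+B')·D·D'
= (D·D'+B')·D·D'
= D·D'
= 0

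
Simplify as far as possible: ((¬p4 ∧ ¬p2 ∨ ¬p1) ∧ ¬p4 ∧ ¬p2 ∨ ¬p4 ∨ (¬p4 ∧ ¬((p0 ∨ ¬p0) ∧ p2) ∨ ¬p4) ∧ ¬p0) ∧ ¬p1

((¬p4 ∧ ¬p2 ∨ ¬p1) ∧ ¬p4 ∧ ¬p2 ∨ ¬p4 ∨ (¬p4 ∧ ¬((p0 ∨ ¬p0) ∧ p2) ∨ ¬p4) ∧ ¬p0) ∧ ¬p1
= ((¬p4 ∧ ¬p2 ∨ ¬p1) ∧ ¬p4 ∧ ¬p2 ∨ ¬p4 ∨ (¬p4 ∧ ¬p2 ∨ ¬p4) ∧ ¬p0) ∧ ¬p1   — complement / identity
= (¬p4 ∧ ¬p2 ∨ ¬p4 ∨ (¬p4 ∧ ¬p2 ∨ ¬p4) ∧ ¬p0) ∧ ¬p1   — absorption
= (¬p4 ∧ ¬p2 ∨ ¬p4) ∧ ¬p1   — absorption
= ¬p4 ∧ ¬p1   — absorption

¬p4 ∧ ¬p1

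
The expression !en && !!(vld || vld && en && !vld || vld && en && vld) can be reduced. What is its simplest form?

!en && vld

!en && !!(vld || vld && en && !vld || vld && en && vld)
= !en && (vld || vld && en && !vld || vld && en && vld)   (double negation)
= !en && (vld || vld && en)   (distribution)
= !en && vld   (absorption)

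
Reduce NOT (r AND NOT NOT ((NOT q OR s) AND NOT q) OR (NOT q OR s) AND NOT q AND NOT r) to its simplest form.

q

NOT (r AND NOT NOT ((NOT q OR s) AND NOT q) OR (NOT q OR s) AND NOT q AND NOT r)
= NOT (r AND (NOT q OR s) AND NOT q OR (NOT q OR s) AND NOT q AND NOT r)   [double negation]
= NOT ((NOT q OR s) AND NOT q)   [distribution]
= NOT NOT q   [absorption]
= q   [double negation]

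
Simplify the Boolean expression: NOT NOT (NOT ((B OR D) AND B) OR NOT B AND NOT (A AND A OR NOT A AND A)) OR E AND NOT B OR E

NOT B OR E

NOT NOT (NOT ((B OR D) AND B) OR NOT B AND NOT (A AND A OR NOT A AND A)) OR E AND NOT B OR E
= NOT NOT (NOT B OR NOT B AND NOT (A AND A OR NOT A AND A)) OR E AND NOT B OR E   (absorption)
= NOT NOT (NOT B OR NOT B AND NOT (A AND A OR NOT A AND A)) OR E   (absorption)
= NOT NOT (NOT B OR NOT B AND NOT A) OR E   (distribution)
= NOT NOT NOT B OR E   (absorption)
= NOT B OR E   (double negation)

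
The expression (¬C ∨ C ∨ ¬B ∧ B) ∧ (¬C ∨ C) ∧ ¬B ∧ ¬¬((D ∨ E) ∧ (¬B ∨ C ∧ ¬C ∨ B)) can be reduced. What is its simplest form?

¬B ∧ (D ∨ E)

(¬C ∨ C ∨ ¬B ∧ B) ∧ (¬C ∨ C) ∧ ¬B ∧ ¬¬((D ∨ E) ∧ (¬B ∨ C ∧ ¬C ∨ B))
= (¬C ∨ C ∨ ¬B ∧ B) ∧ (¬C ∨ C) ∧ ¬B ∧ ¬¬((D ∨ E) ∧ (¬B ∨ B))   (complement / identity)
= (¬C ∨ C) ∧ (¬C ∨ C) ∧ ¬B ∧ ¬¬((D ∨ E) ∧ (¬B ∨ B))   (complement / identity)
= (¬C ∨ C) ∧ ¬B ∧ ¬¬((D ∨ E) ∧ (¬B ∨ B))   (complement / identity)
= (¬C ∨ C) ∧ ¬B ∧ ¬¬(D ∨ E)   (complement / identity)
= ¬B ∧ ¬¬(D ∨ E)   (complement / identity)
= ¬B ∧ (D ∨ E)   (double negation)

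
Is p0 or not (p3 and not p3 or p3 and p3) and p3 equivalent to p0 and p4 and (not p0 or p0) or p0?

E1: p0 or not (p3 and not p3 or p3 and p3) and p3
    = p0 or not p3 and p3   — distribution
    = p0   — complement / identity
E2: p0 and p4 and (not p0 or p0) or p0
    = p0 and p4 or p0   — complement / identity
    = p0   — absorption
Both reduce to p0, so they are equivalent.

Yes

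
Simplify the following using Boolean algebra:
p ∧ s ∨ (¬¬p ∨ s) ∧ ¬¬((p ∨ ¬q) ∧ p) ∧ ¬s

p ∧ s ∨ (¬¬p ∨ s) ∧ ¬¬((p ∨ ¬q) ∧ p) ∧ ¬s
= p ∧ s ∨ (¬¬p ∨ s) ∧ ¬¬p ∧ ¬s
= p ∧ s ∨ ¬¬p ∧ ¬s
= p ∧ s ∨ p ∧ ¬s
= p

p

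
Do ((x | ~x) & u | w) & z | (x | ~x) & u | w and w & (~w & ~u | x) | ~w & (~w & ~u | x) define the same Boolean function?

No

E1: ((x | ~x) & u | w) & z | (x | ~x) & u | w
    = (x | ~x) & u | w
    = u | w
E2: w & (~w & ~u | x) | ~w & (~w & ~u | x)
    = ~w & ~u | x
These differ: at u=0, w=1, x=0, z=0, E1 = 1 but E2 = 0.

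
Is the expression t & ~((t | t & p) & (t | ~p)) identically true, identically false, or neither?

identically false

t & ~((t | t & p) & (t | ~p))
= t & ~(t & (t | ~p))
= t & ~t
= 0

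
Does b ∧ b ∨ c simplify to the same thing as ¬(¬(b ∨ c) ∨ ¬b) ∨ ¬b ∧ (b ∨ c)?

Yes

E1: b ∧ b ∨ c
    = b ∨ c   — idempotence
E2: ¬(¬(b ∨ c) ∨ ¬b) ∨ ¬b ∧ (b ∨ c)
    = (b ∨ c) ∧ b ∨ ¬b ∧ (b ∨ c)   — De Morgan
    = b ∨ c   — distribution
Both reduce to b ∨ c, so they are equivalent.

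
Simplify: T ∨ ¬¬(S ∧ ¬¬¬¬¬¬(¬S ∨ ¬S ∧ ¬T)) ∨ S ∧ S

T ∨ S

T ∨ ¬¬(S ∧ ¬¬¬¬¬¬(¬S ∨ ¬S ∧ ¬T)) ∨ S ∧ S
= T ∨ ¬¬(S ∧ ¬¬¬¬¬¬¬S) ∨ S ∧ S   (absorption)
= T ∨ ¬¬(S ∧ ¬¬¬¬¬S) ∨ S ∧ S   (double negation)
= T ∨ ¬¬(S ∧ ¬¬¬S) ∨ S ∧ S   (double negation)
= T ∨ S ∧ ¬¬¬S ∨ S ∧ S   (double negation)
= T ∨ S ∧ ¬S ∨ S ∧ S   (double negation)
= T ∨ S   (distribution)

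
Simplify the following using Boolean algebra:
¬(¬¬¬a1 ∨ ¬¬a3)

a1 ∧ ¬a3

¬(¬¬¬a1 ∨ ¬¬a3)
= ¬(¬a1 ∨ ¬¬a3)   (double negation)
= a1 ∧ ¬a3   (De Morgan)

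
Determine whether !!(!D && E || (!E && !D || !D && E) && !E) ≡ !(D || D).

E1: !!(!D && E || (!E && !D || !D && E) && !E)
    = !!(!D && E || !D && !E)   [distribution]
    = !!!D   [distribution]
    = !D   [double negation]
E2: !(D || D)
    = !D   [idempotence]
Both reduce to !D, so they are equivalent.

Yes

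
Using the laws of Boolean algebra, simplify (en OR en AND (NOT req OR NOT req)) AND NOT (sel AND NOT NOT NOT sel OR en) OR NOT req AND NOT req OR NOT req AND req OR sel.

NOT req OR sel

(en OR en AND (NOT req OR NOT req)) AND NOT (sel AND NOT NOT NOT sel OR en) OR NOT req AND NOT req OR NOT req AND req OR sel
= (en OR en AND (NOT req OR NOT req)) AND NOT (sel AND NOT sel OR en) OR NOT req AND NOT req OR NOT req AND req OR sel
= (en OR en AND NOT req) AND NOT (sel AND NOT sel OR en) OR NOT req AND NOT req OR NOT req AND req OR sel
= en AND NOT (sel AND NOT sel OR en) OR NOT req AND NOT req OR NOT req AND req OR sel
= en AND NOT (sel AND NOT sel OR en) OR NOT req OR sel
= en AND NOT en OR NOT req OR sel
= NOT req OR sel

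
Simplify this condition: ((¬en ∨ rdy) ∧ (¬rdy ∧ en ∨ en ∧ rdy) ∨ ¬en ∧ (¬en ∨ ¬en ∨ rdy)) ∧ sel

(¬en ∨ rdy) ∧ sel

((¬en ∨ rdy) ∧ (¬rdy ∧ en ∨ en ∧ rdy) ∨ ¬en ∧ (¬en ∨ ¬en ∨ rdy)) ∧ sel
= ((¬en ∨ rdy) ∧ en ∨ ¬en ∧ (¬en ∨ ¬en ∨ rdy)) ∧ sel   [distribution]
= ((¬en ∨ rdy) ∧ en ∨ ¬en ∧ (¬en ∨ rdy)) ∧ sel   [idempotence]
= (¬en ∨ rdy) ∧ sel   [distribution]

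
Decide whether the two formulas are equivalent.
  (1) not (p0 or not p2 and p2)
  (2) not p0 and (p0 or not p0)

E1: not (p0 or not p2 and p2)
    = not p0   — complement / identity
E2: not p0 and (p0 or not p0)
    = not p0   — complement / identity
Both reduce to not p0, so they are equivalent.

Yes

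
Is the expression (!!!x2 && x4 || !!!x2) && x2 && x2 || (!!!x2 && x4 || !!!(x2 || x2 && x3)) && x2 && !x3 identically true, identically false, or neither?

(!!!x2 && x4 || !!!x2) && x2 && x2 || (!!!x2 && x4 || !!!(x2 || x2 && x3)) && x2 && !x3
= (!!!x2 && x4 || !!!x2) && x2 || (!!!x2 && x4 || !!!(x2 || x2 && x3)) && x2 && !x3   (idempotence)
= (!!!x2 && x4 || !!!x2) && x2 || (!!!x2 && x4 || !!!x2) && x2 && !x3   (absorption)
= (!!!x2 && x4 || !!!x2) && x2   (absorption)
= !!!x2 && x2   (absorption)
= !x2 && x2   (double negation)
= false   (complement)

identically false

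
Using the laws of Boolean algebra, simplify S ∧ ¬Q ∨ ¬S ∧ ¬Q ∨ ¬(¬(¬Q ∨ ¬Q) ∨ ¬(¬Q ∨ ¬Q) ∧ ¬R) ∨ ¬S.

¬Q ∨ ¬S

S ∧ ¬Q ∨ ¬S ∧ ¬Q ∨ ¬(¬(¬Q ∨ ¬Q) ∨ ¬(¬Q ∨ ¬Q) ∧ ¬R) ∨ ¬S
= S ∧ ¬Q ∨ ¬S ∧ ¬Q ∨ ¬¬(¬Q ∨ ¬Q) ∨ ¬S   (absorption)
= ¬Q ∨ ¬¬(¬Q ∨ ¬Q) ∨ ¬S   (distribution)
= ¬Q ∨ ¬(Q ∧ Q) ∨ ¬S   (De Morgan)
= ¬Q ∨ ¬Q ∨ ¬S   (idempotence)
= ¬Q ∨ ¬S   (idempotence)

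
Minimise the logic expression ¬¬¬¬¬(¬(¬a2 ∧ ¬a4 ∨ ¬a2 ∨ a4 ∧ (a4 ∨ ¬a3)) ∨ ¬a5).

¬¬¬¬¬(¬(¬a2 ∧ ¬a4 ∨ ¬a2 ∨ a4 ∧ (a4 ∨ ¬a3)) ∨ ¬a5)
= ¬¬¬¬¬(¬(¬a2 ∨ a4 ∧ (a4 ∨ ¬a3)) ∨ ¬a5)
= ¬¬¬(¬(¬a2 ∨ a4 ∧ (a4 ∨ ¬a3)) ∨ ¬a5)
= ¬¬¬(¬(¬a2 ∨ a4) ∨ ¬a5)
= ¬(¬(¬a2 ∨ a4) ∨ ¬a5)
= (¬a2 ∨ a4) ∧ a5

(¬a2 ∨ a4) ∧ a5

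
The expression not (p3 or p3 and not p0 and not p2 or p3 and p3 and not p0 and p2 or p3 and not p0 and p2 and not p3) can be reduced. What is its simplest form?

not (p3 or p3 and not p0 and not p2 or p3 and p3 and not p0 and p2 or p3 and not p0 and p2 and not p3)
= not (p3 or p3 and not p0 and not p2 or p3 and not p0 and p2)   [distribution]
= not (p3 or p3 and not p0)   [distribution]
= not p3   [absorption]

not p3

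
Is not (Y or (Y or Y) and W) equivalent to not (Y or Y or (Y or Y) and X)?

E1: not (Y or (Y or Y) and W)
    = not (Y or Y and W)
    = not Y
E2: not (Y or Y or (Y or Y) and X)
    = not (Y or Y)
    = not Y
Both reduce to not Y, so they are equivalent.

Yes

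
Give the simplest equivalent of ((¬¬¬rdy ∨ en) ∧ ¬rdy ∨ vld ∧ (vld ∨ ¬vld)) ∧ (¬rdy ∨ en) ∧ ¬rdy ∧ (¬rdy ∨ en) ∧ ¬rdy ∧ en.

((¬¬¬rdy ∨ en) ∧ ¬rdy ∨ vld ∧ (vld ∨ ¬vld)) ∧ (¬rdy ∨ en) ∧ ¬rdy ∧ (¬rdy ∨ en) ∧ ¬rdy ∧ en
= ((¬¬¬rdy ∨ en) ∧ ¬rdy ∨ vld ∧ (vld ∨ ¬vld)) ∧ (¬rdy ∨ en) ∧ ¬rdy ∧ en   [idempotence]
= ((¬¬¬rdy ∨ en) ∧ ¬rdy ∨ vld) ∧ (¬rdy ∨ en) ∧ ¬rdy ∧ en   [complement / identity]
= ((¬rdy ∨ en) ∧ ¬rdy ∨ vld) ∧ (¬rdy ∨ en) ∧ ¬rdy ∧ en   [double negation]
= (¬rdy ∨ en) ∧ ¬rdy ∧ en   [absorption]
= ¬rdy ∧ en   [absorption]

¬rdy ∧ en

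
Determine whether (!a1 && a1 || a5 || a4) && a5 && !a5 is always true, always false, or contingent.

(!a1 && a1 || a5 || a4) && a5 && !a5
= (a5 || a4) && a5 && !a5   (complement / identity)
= a5 && !a5   (absorption)
= false   (complement)

always false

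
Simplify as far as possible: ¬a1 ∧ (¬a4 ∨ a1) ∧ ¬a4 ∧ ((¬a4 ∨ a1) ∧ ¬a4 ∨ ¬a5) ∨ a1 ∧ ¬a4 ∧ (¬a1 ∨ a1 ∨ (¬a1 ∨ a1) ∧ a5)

¬a1 ∧ (¬a4 ∨ a1) ∧ ¬a4 ∧ ((¬a4 ∨ a1) ∧ ¬a4 ∨ ¬a5) ∨ a1 ∧ ¬a4 ∧ (¬a1 ∨ a1 ∨ (¬a1 ∨ a1) ∧ a5)
= ¬a1 ∧ (¬a4 ∨ a1) ∧ ¬a4 ∧ ((¬a4 ∨ a1) ∧ ¬a4 ∨ ¬a5) ∨ a1 ∧ ¬a4 ∧ (¬a1 ∨ a1)   — absorption
= ¬a1 ∧ (¬a4 ∨ a1) ∧ ¬a4 ∨ a1 ∧ ¬a4 ∧ (¬a1 ∨ a1)   — absorption
= ¬a1 ∧ (¬a4 ∨ a1) ∧ ¬a4 ∨ a1 ∧ ¬a4   — complement / identity
= ¬a1 ∧ ¬a4 ∨ a1 ∧ ¬a4   — absorption
= ¬a4   — distribution

¬a4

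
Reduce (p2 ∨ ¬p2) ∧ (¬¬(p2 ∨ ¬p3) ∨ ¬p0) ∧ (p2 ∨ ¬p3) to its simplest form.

p2 ∨ ¬p3

(p2 ∨ ¬p2) ∧ (¬¬(p2 ∨ ¬p3) ∨ ¬p0) ∧ (p2 ∨ ¬p3)
= (¬¬(p2 ∨ ¬p3) ∨ ¬p0) ∧ (p2 ∨ ¬p3)   [complement / identity]
= (p2 ∨ ¬p3 ∨ ¬p0) ∧ (p2 ∨ ¬p3)   [double negation]
= p2 ∨ ¬p3   [absorption]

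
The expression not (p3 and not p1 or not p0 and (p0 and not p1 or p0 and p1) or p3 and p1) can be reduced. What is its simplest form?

not (p3 and not p1 or not p0 and (p0 and not p1 or p0 and p1) or p3 and p1)
= not (p3 and not p1 or not p0 and p0 or p3 and p1)
= not (p3 and not p1 or p3 and p1)
= not p3

not p3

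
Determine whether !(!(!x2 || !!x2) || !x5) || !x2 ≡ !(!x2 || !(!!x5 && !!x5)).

No

E1: !(!(!x2 || !!x2) || !x5) || !x2
    = !(!(!x2 || x2) || !x5) || !x2   [double negation]
    = (!x2 || x2) && x5 || !x2   [De Morgan]
    = x5 || !x2   [complement / identity]
E2: !(!x2 || !(!!x5 && !!x5))
    = !(!x2 || !!!x5)   [idempotence]
    = x2 && !!x5   [De Morgan]
    = x2 && x5   [double negation]
These differ: at x2=0, x5=0, E1 = 1 but E2 = 0.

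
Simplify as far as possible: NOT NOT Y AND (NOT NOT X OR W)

NOT NOT Y AND (NOT NOT X OR W)
= Y AND (NOT NOT X OR W)
= Y AND (X OR W)

Y AND (X OR W)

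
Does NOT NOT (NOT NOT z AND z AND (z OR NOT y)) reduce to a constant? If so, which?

NOT NOT (NOT NOT z AND z AND (z OR NOT y))
= NOT NOT (NOT NOT z AND z)   — absorption
= NOT NOT (z AND z)   — double negation
= z AND z   — double negation
= z   — idempotence
This depends on z, so it is not a constant.

no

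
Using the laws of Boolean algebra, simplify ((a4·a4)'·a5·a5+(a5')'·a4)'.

a5'

((a4·a4)'·a5·a5+(a5')'·a4)'
= ((a4·a4)'·a5+(a5')'·a4)'   — idempotence
= ((a4·a4)'·a5+a5·a4)'   — double negation
= (a4'·a5+a5·a4)'   — idempotence
= a5'   — distribution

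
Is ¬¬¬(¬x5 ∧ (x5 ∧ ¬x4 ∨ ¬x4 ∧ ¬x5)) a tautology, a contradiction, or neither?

neither

¬¬¬(¬x5 ∧ (x5 ∧ ¬x4 ∨ ¬x4 ∧ ¬x5))
= ¬(¬x5 ∧ (x5 ∧ ¬x4 ∨ ¬x4 ∧ ¬x5))   [double negation]
= ¬(¬x5 ∧ ¬x4)   [distribution]
= x5 ∨ x4   [De Morgan]
This depends on x4, x5, so it is not a constant.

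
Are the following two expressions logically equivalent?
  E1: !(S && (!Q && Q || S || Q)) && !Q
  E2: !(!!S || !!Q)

E1: !(S && (!Q && Q || S || Q)) && !Q
    = !(S && (S || Q)) && !Q
    = !S && !Q
E2: !(!!S || !!Q)
    = !S && !Q
Both reduce to !S && !Q, so they are equivalent.

Yes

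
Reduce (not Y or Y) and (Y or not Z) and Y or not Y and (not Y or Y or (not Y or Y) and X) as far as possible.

(not Y or Y) and (Y or not Z) and Y or not Y and (not Y or Y or (not Y or Y) and X)
= (not Y or Y) and Y or not Y and (not Y or Y or (not Y or Y) and X)
= (not Y or Y) and Y or not Y and (not Y or Y)
= not Y or Y
= True

True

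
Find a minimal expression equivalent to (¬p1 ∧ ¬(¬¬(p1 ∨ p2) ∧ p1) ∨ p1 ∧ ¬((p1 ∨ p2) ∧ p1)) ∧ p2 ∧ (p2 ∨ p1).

¬p1 ∧ p2

(¬p1 ∧ ¬(¬¬(p1 ∨ p2) ∧ p1) ∨ p1 ∧ ¬((p1 ∨ p2) ∧ p1)) ∧ p2 ∧ (p2 ∨ p1)
= (¬p1 ∧ ¬((p1 ∨ p2) ∧ p1) ∨ p1 ∧ ¬((p1 ∨ p2) ∧ p1)) ∧ p2 ∧ (p2 ∨ p1)
= (¬p1 ∧ ¬((p1 ∨ p2) ∧ p1) ∨ p1 ∧ ¬((p1 ∨ p2) ∧ p1)) ∧ p2
= ¬((p1 ∨ p2) ∧ p1) ∧ p2
= ¬p1 ∧ p2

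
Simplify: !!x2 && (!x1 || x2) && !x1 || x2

!!x2 && (!x1 || x2) && !x1 || x2
= !!x2 && !x1 || x2   [absorption]
= x2 && !x1 || x2   [double negation]
= x2   [absorption]

x2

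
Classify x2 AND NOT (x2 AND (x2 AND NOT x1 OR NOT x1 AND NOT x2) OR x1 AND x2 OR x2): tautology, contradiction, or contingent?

x2 AND NOT (x2 AND (x2 AND NOT x1 OR NOT x1 AND NOT x2) OR x1 AND x2 OR x2)
= x2 AND NOT (x2 AND NOT x1 OR x1 AND x2 OR x2)
= x2 AND NOT (x2 OR x2)
= x2 AND NOT x2
= FALSE

contradiction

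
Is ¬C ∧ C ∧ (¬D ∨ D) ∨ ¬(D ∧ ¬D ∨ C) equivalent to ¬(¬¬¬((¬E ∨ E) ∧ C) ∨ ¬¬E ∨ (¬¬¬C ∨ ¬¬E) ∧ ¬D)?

E1: ¬C ∧ C ∧ (¬D ∨ D) ∨ ¬(D ∧ ¬D ∨ C)
    = ¬C ∧ C ∧ (¬D ∨ D) ∨ ¬C   (complement / identity)
    = ¬C ∧ C ∨ ¬C   (complement / identity)
    = ¬C   (complement / identity)
E2: ¬(¬¬¬((¬E ∨ E) ∧ C) ∨ ¬¬E ∨ (¬¬¬C ∨ ¬¬E) ∧ ¬D)
    = ¬(¬¬¬C ∨ ¬¬E ∨ (¬¬¬C ∨ ¬¬E) ∧ ¬D)   (complement / identity)
    = ¬(¬¬¬C ∨ ¬¬E)   (absorption)
    = ¬¬C ∧ ¬E   (De Morgan)
    = C ∧ ¬E   (double negation)
These differ: at C=0, D=1, E=0, E1 = 1 but E2 = 0.

No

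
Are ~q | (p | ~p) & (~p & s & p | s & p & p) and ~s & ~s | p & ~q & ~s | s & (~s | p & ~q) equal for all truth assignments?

E1: ~q | (p | ~p) & (~p & s & p | s & p & p)
    = ~q | (p | ~p) & s & p   — distribution
    = ~q | s & p   — complement / identity
E2: ~s & ~s | p & ~q & ~s | s & (~s | p & ~q)
    = (~s | p & ~q) & ~s | s & (~s | p & ~q)   — distribution
    = ~s | p & ~q   — distribution
These differ: at p=0, q=1, s=0, E1 = 0 but E2 = 1.

No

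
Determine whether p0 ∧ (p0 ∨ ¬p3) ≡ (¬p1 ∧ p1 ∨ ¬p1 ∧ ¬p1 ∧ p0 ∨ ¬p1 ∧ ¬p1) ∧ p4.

E1: p0 ∧ (p0 ∨ ¬p3)
    = p0   — absorption
E2: (¬p1 ∧ p1 ∨ ¬p1 ∧ ¬p1 ∧ p0 ∨ ¬p1 ∧ ¬p1) ∧ p4
    = (¬p1 ∧ p1 ∨ ¬p1 ∧ ¬p1) ∧ p4   — absorption
    = ¬p1 ∧ p4   — distribution
These differ: at p0=1, p1=0, p3=0, p4=0, E1 = 1 but E2 = 0.

No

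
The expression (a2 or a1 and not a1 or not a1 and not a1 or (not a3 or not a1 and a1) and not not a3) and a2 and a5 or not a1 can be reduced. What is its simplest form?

a2 and a5 or not a1

(a2 or a1 and not a1 or not a1 and not a1 or (not a3 or not a1 and a1) and not not a3) and a2 and a5 or not a1
= (a2 or not a1 or (not a3 or not a1 and a1) and not not a3) and a2 and a5 or not a1
= (a2 or not a1 or not a3 and not not a3) and a2 and a5 or not a1
= (a2 or not a1 or not a3 and a3) and a2 and a5 or not a1
= (a2 or not a1) and a2 and a5 or not a1
= a2 and a5 or not a1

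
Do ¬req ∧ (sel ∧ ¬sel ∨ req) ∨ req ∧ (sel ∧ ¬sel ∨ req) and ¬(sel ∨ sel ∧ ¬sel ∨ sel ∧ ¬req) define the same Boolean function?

No

E1: ¬req ∧ (sel ∧ ¬sel ∨ req) ∨ req ∧ (sel ∧ ¬sel ∨ req)
    = sel ∧ ¬sel ∨ req   — distribution
    = req   — complement / identity
E2: ¬(sel ∨ sel ∧ ¬sel ∨ sel ∧ ¬req)
    = ¬(sel ∨ sel ∧ ¬req)   — complement / identity
    = ¬sel   — absorption
These differ: at req=0, sel=0, E1 = 0 but E2 = 1.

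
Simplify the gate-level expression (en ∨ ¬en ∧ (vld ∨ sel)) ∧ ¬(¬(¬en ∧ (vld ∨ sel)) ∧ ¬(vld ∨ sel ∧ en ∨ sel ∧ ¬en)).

(en ∨ ¬en ∧ (vld ∨ sel)) ∧ ¬(¬(¬en ∧ (vld ∨ sel)) ∧ ¬(vld ∨ sel ∧ en ∨ sel ∧ ¬en))
= (en ∨ ¬en ∧ (vld ∨ sel)) ∧ (¬en ∧ (vld ∨ sel) ∨ vld ∨ sel ∧ en ∨ sel ∧ ¬en)   [De Morgan]
= (en ∨ ¬en ∧ (vld ∨ sel)) ∧ (¬en ∧ (vld ∨ sel) ∨ vld ∨ sel)   [distribution]
= ¬en ∧ (vld ∨ sel) ∨ en ∧ (vld ∨ sel)   [distribution]
= vld ∨ sel   [distribution]

vld ∨ sel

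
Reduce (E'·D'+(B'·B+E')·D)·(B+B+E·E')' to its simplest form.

E'·B'

(E'·D'+(B'·B+E')·D)·(B+B+E·E')'
= (E'·D'+(B'·B+E')·D)·(B+B)'   — complement / identity
= (E'·D'+E'·D)·(B+B)'   — complement / identity
= (E'·D'+E'·D)·B'   — idempotence
= E'·B'   — distribution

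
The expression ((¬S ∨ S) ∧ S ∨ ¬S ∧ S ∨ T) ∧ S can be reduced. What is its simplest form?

((¬S ∨ S) ∧ S ∨ ¬S ∧ S ∨ T) ∧ S
= ((¬S ∨ S) ∧ S ∨ T) ∧ S   (complement / identity)
= (S ∨ T) ∧ S   (complement / identity)
= S   (absorption)

S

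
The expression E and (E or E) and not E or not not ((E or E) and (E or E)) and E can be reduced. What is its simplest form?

E and (E or E) and not E or not not ((E or E) and (E or E)) and E
= E and (E or E) and not E or not not (E and (E or E)) and E   — idempotence
= E and (E or E) and not E or E and (E or E) and E   — double negation
= E and (E or E)   — distribution
= E and E   — idempotence
= E   — idempotence

E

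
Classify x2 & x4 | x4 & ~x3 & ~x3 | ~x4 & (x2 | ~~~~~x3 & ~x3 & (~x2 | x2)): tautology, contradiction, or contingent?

contingent

x2 & x4 | x4 & ~x3 & ~x3 | ~x4 & (x2 | ~~~~~x3 & ~x3 & (~x2 | x2))
= x2 & x4 | x4 & ~x3 & ~x3 | ~x4 & (x2 | ~~~x3 & ~x3 & (~x2 | x2))   (double negation)
= (x2 | ~x3 & ~x3) & x4 | ~x4 & (x2 | ~~~x3 & ~x3 & (~x2 | x2))   (distribution)
= (x2 | ~x3 & ~x3) & x4 | ~x4 & (x2 | ~~~x3 & ~x3)   (complement / identity)
= (x2 | ~x3 & ~x3) & x4 | ~x4 & (x2 | ~x3 & ~x3)   (double negation)
= x2 | ~x3 & ~x3   (distribution)
= x2 | ~x3   (idempotence)
This depends on x2, x3, so it is not a constant.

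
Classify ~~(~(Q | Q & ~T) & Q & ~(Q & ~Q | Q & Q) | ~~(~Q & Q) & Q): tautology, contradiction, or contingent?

~~(~(Q | Q & ~T) & Q & ~(Q & ~Q | Q & Q) | ~~(~Q & Q) & Q)
= ~~(~Q & Q & ~(Q & ~Q | Q & Q) | ~~(~Q & Q) & Q)
= ~~(~Q & Q & ~Q | ~~(~Q & Q) & Q)
= ~~(~Q & Q & ~Q | ~Q & Q & Q)
= ~Q & Q & ~Q | ~Q & Q & Q
= ~Q & Q
= 0

contradiction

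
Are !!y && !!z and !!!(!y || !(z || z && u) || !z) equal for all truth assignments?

Yes

E1: !!y && !!z
    = y && !!z
    = y && z
E2: !!!(!y || !(z || z && u) || !z)
    = !!!(!y || !z || !z)
    = !!!(!y || !z)
    = !!(y && z)
    = y && z
Both reduce to y && z, so they are equivalent.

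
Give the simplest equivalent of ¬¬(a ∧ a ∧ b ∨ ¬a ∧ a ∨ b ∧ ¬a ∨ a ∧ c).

¬¬(a ∧ a ∧ b ∨ ¬a ∧ a ∨ b ∧ ¬a ∨ a ∧ c)
= ¬¬(a ∧ b ∨ ¬a ∧ a ∨ b ∧ ¬a ∨ a ∧ c)   (idempotence)
= ¬¬(a ∧ b ∨ b ∧ ¬a ∨ a ∧ c)   (complement / identity)
= ¬¬(b ∨ a ∧ c)   (distribution)
= b ∨ a ∧ c   (double negation)

b ∨ a ∧ c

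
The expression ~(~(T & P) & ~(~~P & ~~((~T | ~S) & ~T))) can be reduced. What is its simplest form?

P

~(~(T & P) & ~(~~P & ~~((~T | ~S) & ~T)))
= ~(~(T & P) & ~(~~P & (~T | ~S) & ~T))   (double negation)
= ~(~(T & P) & ~(P & (~T | ~S) & ~T))   (double negation)
= T & P | P & (~T | ~S) & ~T   (De Morgan)
= T & P | P & ~T   (absorption)
= P   (distribution)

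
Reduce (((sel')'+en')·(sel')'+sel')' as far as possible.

0

(((sel')'+en')·(sel')'+sel')'
= ((sel')'+sel')'   — absorption
= sel'·sel   — De Morgan
= 0   — complement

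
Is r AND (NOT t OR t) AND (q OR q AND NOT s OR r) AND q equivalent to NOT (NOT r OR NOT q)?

Yes

E1: r AND (NOT t OR t) AND (q OR q AND NOT s OR r) AND q
    = r AND (NOT t OR t) AND (q OR r) AND q   (absorption)
    = r AND (NOT t OR t) AND q   (absorption)
    = r AND q   (complement / identity)
E2: NOT (NOT r OR NOT q)
    = r AND q   (De Morgan)
Both reduce to r AND q, so they are equivalent.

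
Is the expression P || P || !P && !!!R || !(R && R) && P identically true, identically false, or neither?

P || P || !P && !!!R || !(R && R) && P
= P || P || !P && !!!R || !R && P   — idempotence
= P || P || !P && !R || !R && P   — double negation
= P || P || !R   — distribution
= P || !R   — idempotence
This depends on P, R, so it is not a constant.

neither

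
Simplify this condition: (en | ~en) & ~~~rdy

(en | ~en) & ~~~rdy
= ~~~rdy   (complement / identity)
= ~rdy   (double negation)

~rdy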